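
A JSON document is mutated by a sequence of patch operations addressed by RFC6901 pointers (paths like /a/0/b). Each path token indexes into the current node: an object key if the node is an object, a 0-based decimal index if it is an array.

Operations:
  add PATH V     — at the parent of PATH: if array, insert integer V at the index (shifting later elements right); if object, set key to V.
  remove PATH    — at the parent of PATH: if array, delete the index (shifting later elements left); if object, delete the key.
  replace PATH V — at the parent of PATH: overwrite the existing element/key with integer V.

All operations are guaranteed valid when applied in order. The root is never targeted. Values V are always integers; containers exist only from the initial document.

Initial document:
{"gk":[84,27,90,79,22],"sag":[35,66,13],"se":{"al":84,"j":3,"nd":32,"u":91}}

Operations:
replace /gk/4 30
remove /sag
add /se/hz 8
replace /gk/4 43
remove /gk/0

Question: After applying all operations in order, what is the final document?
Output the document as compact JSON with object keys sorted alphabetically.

Answer: {"gk":[27,90,79,43],"se":{"al":84,"hz":8,"j":3,"nd":32,"u":91}}

Derivation:
After op 1 (replace /gk/4 30): {"gk":[84,27,90,79,30],"sag":[35,66,13],"se":{"al":84,"j":3,"nd":32,"u":91}}
After op 2 (remove /sag): {"gk":[84,27,90,79,30],"se":{"al":84,"j":3,"nd":32,"u":91}}
After op 3 (add /se/hz 8): {"gk":[84,27,90,79,30],"se":{"al":84,"hz":8,"j":3,"nd":32,"u":91}}
After op 4 (replace /gk/4 43): {"gk":[84,27,90,79,43],"se":{"al":84,"hz":8,"j":3,"nd":32,"u":91}}
After op 5 (remove /gk/0): {"gk":[27,90,79,43],"se":{"al":84,"hz":8,"j":3,"nd":32,"u":91}}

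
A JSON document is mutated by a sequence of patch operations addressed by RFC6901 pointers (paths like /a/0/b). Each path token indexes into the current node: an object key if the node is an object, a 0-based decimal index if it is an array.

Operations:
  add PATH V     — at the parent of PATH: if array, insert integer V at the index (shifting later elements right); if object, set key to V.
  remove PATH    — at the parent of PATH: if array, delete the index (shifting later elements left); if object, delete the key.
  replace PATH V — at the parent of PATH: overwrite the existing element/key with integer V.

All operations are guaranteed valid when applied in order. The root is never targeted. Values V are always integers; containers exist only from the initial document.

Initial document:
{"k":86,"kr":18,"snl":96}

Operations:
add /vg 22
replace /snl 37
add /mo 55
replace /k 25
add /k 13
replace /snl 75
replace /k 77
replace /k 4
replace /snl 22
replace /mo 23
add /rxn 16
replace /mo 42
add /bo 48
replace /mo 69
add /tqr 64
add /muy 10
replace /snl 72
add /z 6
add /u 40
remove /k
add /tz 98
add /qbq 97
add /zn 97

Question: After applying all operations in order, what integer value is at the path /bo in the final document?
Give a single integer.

Answer: 48

Derivation:
After op 1 (add /vg 22): {"k":86,"kr":18,"snl":96,"vg":22}
After op 2 (replace /snl 37): {"k":86,"kr":18,"snl":37,"vg":22}
After op 3 (add /mo 55): {"k":86,"kr":18,"mo":55,"snl":37,"vg":22}
After op 4 (replace /k 25): {"k":25,"kr":18,"mo":55,"snl":37,"vg":22}
After op 5 (add /k 13): {"k":13,"kr":18,"mo":55,"snl":37,"vg":22}
After op 6 (replace /snl 75): {"k":13,"kr":18,"mo":55,"snl":75,"vg":22}
After op 7 (replace /k 77): {"k":77,"kr":18,"mo":55,"snl":75,"vg":22}
After op 8 (replace /k 4): {"k":4,"kr":18,"mo":55,"snl":75,"vg":22}
After op 9 (replace /snl 22): {"k":4,"kr":18,"mo":55,"snl":22,"vg":22}
After op 10 (replace /mo 23): {"k":4,"kr":18,"mo":23,"snl":22,"vg":22}
After op 11 (add /rxn 16): {"k":4,"kr":18,"mo":23,"rxn":16,"snl":22,"vg":22}
After op 12 (replace /mo 42): {"k":4,"kr":18,"mo":42,"rxn":16,"snl":22,"vg":22}
After op 13 (add /bo 48): {"bo":48,"k":4,"kr":18,"mo":42,"rxn":16,"snl":22,"vg":22}
After op 14 (replace /mo 69): {"bo":48,"k":4,"kr":18,"mo":69,"rxn":16,"snl":22,"vg":22}
After op 15 (add /tqr 64): {"bo":48,"k":4,"kr":18,"mo":69,"rxn":16,"snl":22,"tqr":64,"vg":22}
After op 16 (add /muy 10): {"bo":48,"k":4,"kr":18,"mo":69,"muy":10,"rxn":16,"snl":22,"tqr":64,"vg":22}
After op 17 (replace /snl 72): {"bo":48,"k":4,"kr":18,"mo":69,"muy":10,"rxn":16,"snl":72,"tqr":64,"vg":22}
After op 18 (add /z 6): {"bo":48,"k":4,"kr":18,"mo":69,"muy":10,"rxn":16,"snl":72,"tqr":64,"vg":22,"z":6}
After op 19 (add /u 40): {"bo":48,"k":4,"kr":18,"mo":69,"muy":10,"rxn":16,"snl":72,"tqr":64,"u":40,"vg":22,"z":6}
After op 20 (remove /k): {"bo":48,"kr":18,"mo":69,"muy":10,"rxn":16,"snl":72,"tqr":64,"u":40,"vg":22,"z":6}
After op 21 (add /tz 98): {"bo":48,"kr":18,"mo":69,"muy":10,"rxn":16,"snl":72,"tqr":64,"tz":98,"u":40,"vg":22,"z":6}
After op 22 (add /qbq 97): {"bo":48,"kr":18,"mo":69,"muy":10,"qbq":97,"rxn":16,"snl":72,"tqr":64,"tz":98,"u":40,"vg":22,"z":6}
After op 23 (add /zn 97): {"bo":48,"kr":18,"mo":69,"muy":10,"qbq":97,"rxn":16,"snl":72,"tqr":64,"tz":98,"u":40,"vg":22,"z":6,"zn":97}
Value at /bo: 48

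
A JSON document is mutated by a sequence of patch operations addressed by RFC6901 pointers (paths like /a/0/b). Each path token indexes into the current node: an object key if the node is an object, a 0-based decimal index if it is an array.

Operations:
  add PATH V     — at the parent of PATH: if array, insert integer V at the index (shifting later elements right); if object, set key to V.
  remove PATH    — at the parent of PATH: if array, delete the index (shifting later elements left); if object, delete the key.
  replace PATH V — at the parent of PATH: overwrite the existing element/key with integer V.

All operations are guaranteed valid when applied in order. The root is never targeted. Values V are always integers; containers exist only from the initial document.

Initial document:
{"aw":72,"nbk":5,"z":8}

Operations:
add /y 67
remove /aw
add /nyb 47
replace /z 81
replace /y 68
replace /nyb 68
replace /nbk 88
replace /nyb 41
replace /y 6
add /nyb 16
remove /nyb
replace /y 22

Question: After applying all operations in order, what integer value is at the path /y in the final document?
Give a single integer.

Answer: 22

Derivation:
After op 1 (add /y 67): {"aw":72,"nbk":5,"y":67,"z":8}
After op 2 (remove /aw): {"nbk":5,"y":67,"z":8}
After op 3 (add /nyb 47): {"nbk":5,"nyb":47,"y":67,"z":8}
After op 4 (replace /z 81): {"nbk":5,"nyb":47,"y":67,"z":81}
After op 5 (replace /y 68): {"nbk":5,"nyb":47,"y":68,"z":81}
After op 6 (replace /nyb 68): {"nbk":5,"nyb":68,"y":68,"z":81}
After op 7 (replace /nbk 88): {"nbk":88,"nyb":68,"y":68,"z":81}
After op 8 (replace /nyb 41): {"nbk":88,"nyb":41,"y":68,"z":81}
After op 9 (replace /y 6): {"nbk":88,"nyb":41,"y":6,"z":81}
After op 10 (add /nyb 16): {"nbk":88,"nyb":16,"y":6,"z":81}
After op 11 (remove /nyb): {"nbk":88,"y":6,"z":81}
After op 12 (replace /y 22): {"nbk":88,"y":22,"z":81}
Value at /y: 22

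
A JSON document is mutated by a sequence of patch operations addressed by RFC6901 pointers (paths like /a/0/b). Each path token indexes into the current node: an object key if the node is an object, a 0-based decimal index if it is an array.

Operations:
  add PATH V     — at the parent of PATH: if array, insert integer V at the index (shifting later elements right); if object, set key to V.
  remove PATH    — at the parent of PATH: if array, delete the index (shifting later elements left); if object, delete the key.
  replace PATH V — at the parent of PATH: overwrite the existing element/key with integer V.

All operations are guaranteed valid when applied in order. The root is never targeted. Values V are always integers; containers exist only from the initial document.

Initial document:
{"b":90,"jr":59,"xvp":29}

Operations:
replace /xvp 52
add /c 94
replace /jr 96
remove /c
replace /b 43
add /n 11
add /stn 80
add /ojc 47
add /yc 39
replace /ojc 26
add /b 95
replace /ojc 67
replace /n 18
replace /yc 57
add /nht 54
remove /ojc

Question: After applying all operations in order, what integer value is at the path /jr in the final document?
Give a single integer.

After op 1 (replace /xvp 52): {"b":90,"jr":59,"xvp":52}
After op 2 (add /c 94): {"b":90,"c":94,"jr":59,"xvp":52}
After op 3 (replace /jr 96): {"b":90,"c":94,"jr":96,"xvp":52}
After op 4 (remove /c): {"b":90,"jr":96,"xvp":52}
After op 5 (replace /b 43): {"b":43,"jr":96,"xvp":52}
After op 6 (add /n 11): {"b":43,"jr":96,"n":11,"xvp":52}
After op 7 (add /stn 80): {"b":43,"jr":96,"n":11,"stn":80,"xvp":52}
After op 8 (add /ojc 47): {"b":43,"jr":96,"n":11,"ojc":47,"stn":80,"xvp":52}
After op 9 (add /yc 39): {"b":43,"jr":96,"n":11,"ojc":47,"stn":80,"xvp":52,"yc":39}
After op 10 (replace /ojc 26): {"b":43,"jr":96,"n":11,"ojc":26,"stn":80,"xvp":52,"yc":39}
After op 11 (add /b 95): {"b":95,"jr":96,"n":11,"ojc":26,"stn":80,"xvp":52,"yc":39}
After op 12 (replace /ojc 67): {"b":95,"jr":96,"n":11,"ojc":67,"stn":80,"xvp":52,"yc":39}
After op 13 (replace /n 18): {"b":95,"jr":96,"n":18,"ojc":67,"stn":80,"xvp":52,"yc":39}
After op 14 (replace /yc 57): {"b":95,"jr":96,"n":18,"ojc":67,"stn":80,"xvp":52,"yc":57}
After op 15 (add /nht 54): {"b":95,"jr":96,"n":18,"nht":54,"ojc":67,"stn":80,"xvp":52,"yc":57}
After op 16 (remove /ojc): {"b":95,"jr":96,"n":18,"nht":54,"stn":80,"xvp":52,"yc":57}
Value at /jr: 96

Answer: 96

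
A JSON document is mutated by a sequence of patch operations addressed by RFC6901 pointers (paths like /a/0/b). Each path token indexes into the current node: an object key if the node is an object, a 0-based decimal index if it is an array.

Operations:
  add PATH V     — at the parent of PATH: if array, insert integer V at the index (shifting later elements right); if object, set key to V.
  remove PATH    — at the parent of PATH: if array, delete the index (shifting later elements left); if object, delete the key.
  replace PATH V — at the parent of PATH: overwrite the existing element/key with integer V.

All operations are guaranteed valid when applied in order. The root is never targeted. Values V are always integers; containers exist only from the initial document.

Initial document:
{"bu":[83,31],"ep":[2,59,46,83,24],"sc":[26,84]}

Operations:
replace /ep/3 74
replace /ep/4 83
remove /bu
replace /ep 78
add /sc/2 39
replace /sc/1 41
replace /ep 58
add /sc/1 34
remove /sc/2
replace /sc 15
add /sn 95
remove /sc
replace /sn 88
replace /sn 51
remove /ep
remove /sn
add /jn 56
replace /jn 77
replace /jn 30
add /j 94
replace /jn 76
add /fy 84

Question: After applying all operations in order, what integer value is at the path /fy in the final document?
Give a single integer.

Answer: 84

Derivation:
After op 1 (replace /ep/3 74): {"bu":[83,31],"ep":[2,59,46,74,24],"sc":[26,84]}
After op 2 (replace /ep/4 83): {"bu":[83,31],"ep":[2,59,46,74,83],"sc":[26,84]}
After op 3 (remove /bu): {"ep":[2,59,46,74,83],"sc":[26,84]}
After op 4 (replace /ep 78): {"ep":78,"sc":[26,84]}
After op 5 (add /sc/2 39): {"ep":78,"sc":[26,84,39]}
After op 6 (replace /sc/1 41): {"ep":78,"sc":[26,41,39]}
After op 7 (replace /ep 58): {"ep":58,"sc":[26,41,39]}
After op 8 (add /sc/1 34): {"ep":58,"sc":[26,34,41,39]}
After op 9 (remove /sc/2): {"ep":58,"sc":[26,34,39]}
After op 10 (replace /sc 15): {"ep":58,"sc":15}
After op 11 (add /sn 95): {"ep":58,"sc":15,"sn":95}
After op 12 (remove /sc): {"ep":58,"sn":95}
After op 13 (replace /sn 88): {"ep":58,"sn":88}
After op 14 (replace /sn 51): {"ep":58,"sn":51}
After op 15 (remove /ep): {"sn":51}
After op 16 (remove /sn): {}
After op 17 (add /jn 56): {"jn":56}
After op 18 (replace /jn 77): {"jn":77}
After op 19 (replace /jn 30): {"jn":30}
After op 20 (add /j 94): {"j":94,"jn":30}
After op 21 (replace /jn 76): {"j":94,"jn":76}
After op 22 (add /fy 84): {"fy":84,"j":94,"jn":76}
Value at /fy: 84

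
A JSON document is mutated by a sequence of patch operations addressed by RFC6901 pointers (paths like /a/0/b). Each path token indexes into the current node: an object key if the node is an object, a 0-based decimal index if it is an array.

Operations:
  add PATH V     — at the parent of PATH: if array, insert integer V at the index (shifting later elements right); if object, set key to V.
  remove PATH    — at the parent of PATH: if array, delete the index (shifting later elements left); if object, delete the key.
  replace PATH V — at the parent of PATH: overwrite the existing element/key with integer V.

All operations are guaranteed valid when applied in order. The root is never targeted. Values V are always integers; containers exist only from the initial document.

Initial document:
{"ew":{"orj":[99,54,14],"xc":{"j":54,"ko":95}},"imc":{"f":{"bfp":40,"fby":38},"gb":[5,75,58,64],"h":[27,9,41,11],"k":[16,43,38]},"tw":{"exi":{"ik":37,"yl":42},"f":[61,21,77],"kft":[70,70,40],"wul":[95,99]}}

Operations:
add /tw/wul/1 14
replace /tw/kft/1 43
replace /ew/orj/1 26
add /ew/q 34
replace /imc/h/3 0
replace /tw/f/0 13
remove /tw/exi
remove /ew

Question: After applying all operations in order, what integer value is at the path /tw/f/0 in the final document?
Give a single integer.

Answer: 13

Derivation:
After op 1 (add /tw/wul/1 14): {"ew":{"orj":[99,54,14],"xc":{"j":54,"ko":95}},"imc":{"f":{"bfp":40,"fby":38},"gb":[5,75,58,64],"h":[27,9,41,11],"k":[16,43,38]},"tw":{"exi":{"ik":37,"yl":42},"f":[61,21,77],"kft":[70,70,40],"wul":[95,14,99]}}
After op 2 (replace /tw/kft/1 43): {"ew":{"orj":[99,54,14],"xc":{"j":54,"ko":95}},"imc":{"f":{"bfp":40,"fby":38},"gb":[5,75,58,64],"h":[27,9,41,11],"k":[16,43,38]},"tw":{"exi":{"ik":37,"yl":42},"f":[61,21,77],"kft":[70,43,40],"wul":[95,14,99]}}
After op 3 (replace /ew/orj/1 26): {"ew":{"orj":[99,26,14],"xc":{"j":54,"ko":95}},"imc":{"f":{"bfp":40,"fby":38},"gb":[5,75,58,64],"h":[27,9,41,11],"k":[16,43,38]},"tw":{"exi":{"ik":37,"yl":42},"f":[61,21,77],"kft":[70,43,40],"wul":[95,14,99]}}
After op 4 (add /ew/q 34): {"ew":{"orj":[99,26,14],"q":34,"xc":{"j":54,"ko":95}},"imc":{"f":{"bfp":40,"fby":38},"gb":[5,75,58,64],"h":[27,9,41,11],"k":[16,43,38]},"tw":{"exi":{"ik":37,"yl":42},"f":[61,21,77],"kft":[70,43,40],"wul":[95,14,99]}}
After op 5 (replace /imc/h/3 0): {"ew":{"orj":[99,26,14],"q":34,"xc":{"j":54,"ko":95}},"imc":{"f":{"bfp":40,"fby":38},"gb":[5,75,58,64],"h":[27,9,41,0],"k":[16,43,38]},"tw":{"exi":{"ik":37,"yl":42},"f":[61,21,77],"kft":[70,43,40],"wul":[95,14,99]}}
After op 6 (replace /tw/f/0 13): {"ew":{"orj":[99,26,14],"q":34,"xc":{"j":54,"ko":95}},"imc":{"f":{"bfp":40,"fby":38},"gb":[5,75,58,64],"h":[27,9,41,0],"k":[16,43,38]},"tw":{"exi":{"ik":37,"yl":42},"f":[13,21,77],"kft":[70,43,40],"wul":[95,14,99]}}
After op 7 (remove /tw/exi): {"ew":{"orj":[99,26,14],"q":34,"xc":{"j":54,"ko":95}},"imc":{"f":{"bfp":40,"fby":38},"gb":[5,75,58,64],"h":[27,9,41,0],"k":[16,43,38]},"tw":{"f":[13,21,77],"kft":[70,43,40],"wul":[95,14,99]}}
After op 8 (remove /ew): {"imc":{"f":{"bfp":40,"fby":38},"gb":[5,75,58,64],"h":[27,9,41,0],"k":[16,43,38]},"tw":{"f":[13,21,77],"kft":[70,43,40],"wul":[95,14,99]}}
Value at /tw/f/0: 13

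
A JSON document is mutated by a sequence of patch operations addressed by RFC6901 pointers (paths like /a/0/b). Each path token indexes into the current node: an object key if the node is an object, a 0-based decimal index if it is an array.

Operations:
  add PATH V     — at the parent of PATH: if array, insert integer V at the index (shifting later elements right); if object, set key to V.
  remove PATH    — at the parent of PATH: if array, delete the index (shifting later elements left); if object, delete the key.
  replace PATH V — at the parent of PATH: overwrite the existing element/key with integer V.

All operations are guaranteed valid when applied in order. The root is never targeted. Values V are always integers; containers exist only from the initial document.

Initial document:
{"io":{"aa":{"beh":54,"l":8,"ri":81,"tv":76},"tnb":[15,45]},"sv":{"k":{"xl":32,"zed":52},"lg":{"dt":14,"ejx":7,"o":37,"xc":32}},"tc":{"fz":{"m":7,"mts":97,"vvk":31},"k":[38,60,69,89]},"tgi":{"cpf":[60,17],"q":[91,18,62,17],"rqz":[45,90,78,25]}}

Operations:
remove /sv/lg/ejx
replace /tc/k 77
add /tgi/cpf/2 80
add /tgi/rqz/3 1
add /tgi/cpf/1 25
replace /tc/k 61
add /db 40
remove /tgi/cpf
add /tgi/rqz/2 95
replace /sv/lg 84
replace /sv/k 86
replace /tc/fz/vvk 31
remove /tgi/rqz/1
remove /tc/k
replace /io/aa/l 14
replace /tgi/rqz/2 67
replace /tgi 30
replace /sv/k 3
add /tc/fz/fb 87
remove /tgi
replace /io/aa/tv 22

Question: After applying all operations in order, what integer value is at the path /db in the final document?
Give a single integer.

After op 1 (remove /sv/lg/ejx): {"io":{"aa":{"beh":54,"l":8,"ri":81,"tv":76},"tnb":[15,45]},"sv":{"k":{"xl":32,"zed":52},"lg":{"dt":14,"o":37,"xc":32}},"tc":{"fz":{"m":7,"mts":97,"vvk":31},"k":[38,60,69,89]},"tgi":{"cpf":[60,17],"q":[91,18,62,17],"rqz":[45,90,78,25]}}
After op 2 (replace /tc/k 77): {"io":{"aa":{"beh":54,"l":8,"ri":81,"tv":76},"tnb":[15,45]},"sv":{"k":{"xl":32,"zed":52},"lg":{"dt":14,"o":37,"xc":32}},"tc":{"fz":{"m":7,"mts":97,"vvk":31},"k":77},"tgi":{"cpf":[60,17],"q":[91,18,62,17],"rqz":[45,90,78,25]}}
After op 3 (add /tgi/cpf/2 80): {"io":{"aa":{"beh":54,"l":8,"ri":81,"tv":76},"tnb":[15,45]},"sv":{"k":{"xl":32,"zed":52},"lg":{"dt":14,"o":37,"xc":32}},"tc":{"fz":{"m":7,"mts":97,"vvk":31},"k":77},"tgi":{"cpf":[60,17,80],"q":[91,18,62,17],"rqz":[45,90,78,25]}}
After op 4 (add /tgi/rqz/3 1): {"io":{"aa":{"beh":54,"l":8,"ri":81,"tv":76},"tnb":[15,45]},"sv":{"k":{"xl":32,"zed":52},"lg":{"dt":14,"o":37,"xc":32}},"tc":{"fz":{"m":7,"mts":97,"vvk":31},"k":77},"tgi":{"cpf":[60,17,80],"q":[91,18,62,17],"rqz":[45,90,78,1,25]}}
After op 5 (add /tgi/cpf/1 25): {"io":{"aa":{"beh":54,"l":8,"ri":81,"tv":76},"tnb":[15,45]},"sv":{"k":{"xl":32,"zed":52},"lg":{"dt":14,"o":37,"xc":32}},"tc":{"fz":{"m":7,"mts":97,"vvk":31},"k":77},"tgi":{"cpf":[60,25,17,80],"q":[91,18,62,17],"rqz":[45,90,78,1,25]}}
After op 6 (replace /tc/k 61): {"io":{"aa":{"beh":54,"l":8,"ri":81,"tv":76},"tnb":[15,45]},"sv":{"k":{"xl":32,"zed":52},"lg":{"dt":14,"o":37,"xc":32}},"tc":{"fz":{"m":7,"mts":97,"vvk":31},"k":61},"tgi":{"cpf":[60,25,17,80],"q":[91,18,62,17],"rqz":[45,90,78,1,25]}}
After op 7 (add /db 40): {"db":40,"io":{"aa":{"beh":54,"l":8,"ri":81,"tv":76},"tnb":[15,45]},"sv":{"k":{"xl":32,"zed":52},"lg":{"dt":14,"o":37,"xc":32}},"tc":{"fz":{"m":7,"mts":97,"vvk":31},"k":61},"tgi":{"cpf":[60,25,17,80],"q":[91,18,62,17],"rqz":[45,90,78,1,25]}}
After op 8 (remove /tgi/cpf): {"db":40,"io":{"aa":{"beh":54,"l":8,"ri":81,"tv":76},"tnb":[15,45]},"sv":{"k":{"xl":32,"zed":52},"lg":{"dt":14,"o":37,"xc":32}},"tc":{"fz":{"m":7,"mts":97,"vvk":31},"k":61},"tgi":{"q":[91,18,62,17],"rqz":[45,90,78,1,25]}}
After op 9 (add /tgi/rqz/2 95): {"db":40,"io":{"aa":{"beh":54,"l":8,"ri":81,"tv":76},"tnb":[15,45]},"sv":{"k":{"xl":32,"zed":52},"lg":{"dt":14,"o":37,"xc":32}},"tc":{"fz":{"m":7,"mts":97,"vvk":31},"k":61},"tgi":{"q":[91,18,62,17],"rqz":[45,90,95,78,1,25]}}
After op 10 (replace /sv/lg 84): {"db":40,"io":{"aa":{"beh":54,"l":8,"ri":81,"tv":76},"tnb":[15,45]},"sv":{"k":{"xl":32,"zed":52},"lg":84},"tc":{"fz":{"m":7,"mts":97,"vvk":31},"k":61},"tgi":{"q":[91,18,62,17],"rqz":[45,90,95,78,1,25]}}
After op 11 (replace /sv/k 86): {"db":40,"io":{"aa":{"beh":54,"l":8,"ri":81,"tv":76},"tnb":[15,45]},"sv":{"k":86,"lg":84},"tc":{"fz":{"m":7,"mts":97,"vvk":31},"k":61},"tgi":{"q":[91,18,62,17],"rqz":[45,90,95,78,1,25]}}
After op 12 (replace /tc/fz/vvk 31): {"db":40,"io":{"aa":{"beh":54,"l":8,"ri":81,"tv":76},"tnb":[15,45]},"sv":{"k":86,"lg":84},"tc":{"fz":{"m":7,"mts":97,"vvk":31},"k":61},"tgi":{"q":[91,18,62,17],"rqz":[45,90,95,78,1,25]}}
After op 13 (remove /tgi/rqz/1): {"db":40,"io":{"aa":{"beh":54,"l":8,"ri":81,"tv":76},"tnb":[15,45]},"sv":{"k":86,"lg":84},"tc":{"fz":{"m":7,"mts":97,"vvk":31},"k":61},"tgi":{"q":[91,18,62,17],"rqz":[45,95,78,1,25]}}
After op 14 (remove /tc/k): {"db":40,"io":{"aa":{"beh":54,"l":8,"ri":81,"tv":76},"tnb":[15,45]},"sv":{"k":86,"lg":84},"tc":{"fz":{"m":7,"mts":97,"vvk":31}},"tgi":{"q":[91,18,62,17],"rqz":[45,95,78,1,25]}}
After op 15 (replace /io/aa/l 14): {"db":40,"io":{"aa":{"beh":54,"l":14,"ri":81,"tv":76},"tnb":[15,45]},"sv":{"k":86,"lg":84},"tc":{"fz":{"m":7,"mts":97,"vvk":31}},"tgi":{"q":[91,18,62,17],"rqz":[45,95,78,1,25]}}
After op 16 (replace /tgi/rqz/2 67): {"db":40,"io":{"aa":{"beh":54,"l":14,"ri":81,"tv":76},"tnb":[15,45]},"sv":{"k":86,"lg":84},"tc":{"fz":{"m":7,"mts":97,"vvk":31}},"tgi":{"q":[91,18,62,17],"rqz":[45,95,67,1,25]}}
After op 17 (replace /tgi 30): {"db":40,"io":{"aa":{"beh":54,"l":14,"ri":81,"tv":76},"tnb":[15,45]},"sv":{"k":86,"lg":84},"tc":{"fz":{"m":7,"mts":97,"vvk":31}},"tgi":30}
After op 18 (replace /sv/k 3): {"db":40,"io":{"aa":{"beh":54,"l":14,"ri":81,"tv":76},"tnb":[15,45]},"sv":{"k":3,"lg":84},"tc":{"fz":{"m":7,"mts":97,"vvk":31}},"tgi":30}
After op 19 (add /tc/fz/fb 87): {"db":40,"io":{"aa":{"beh":54,"l":14,"ri":81,"tv":76},"tnb":[15,45]},"sv":{"k":3,"lg":84},"tc":{"fz":{"fb":87,"m":7,"mts":97,"vvk":31}},"tgi":30}
After op 20 (remove /tgi): {"db":40,"io":{"aa":{"beh":54,"l":14,"ri":81,"tv":76},"tnb":[15,45]},"sv":{"k":3,"lg":84},"tc":{"fz":{"fb":87,"m":7,"mts":97,"vvk":31}}}
After op 21 (replace /io/aa/tv 22): {"db":40,"io":{"aa":{"beh":54,"l":14,"ri":81,"tv":22},"tnb":[15,45]},"sv":{"k":3,"lg":84},"tc":{"fz":{"fb":87,"m":7,"mts":97,"vvk":31}}}
Value at /db: 40

Answer: 40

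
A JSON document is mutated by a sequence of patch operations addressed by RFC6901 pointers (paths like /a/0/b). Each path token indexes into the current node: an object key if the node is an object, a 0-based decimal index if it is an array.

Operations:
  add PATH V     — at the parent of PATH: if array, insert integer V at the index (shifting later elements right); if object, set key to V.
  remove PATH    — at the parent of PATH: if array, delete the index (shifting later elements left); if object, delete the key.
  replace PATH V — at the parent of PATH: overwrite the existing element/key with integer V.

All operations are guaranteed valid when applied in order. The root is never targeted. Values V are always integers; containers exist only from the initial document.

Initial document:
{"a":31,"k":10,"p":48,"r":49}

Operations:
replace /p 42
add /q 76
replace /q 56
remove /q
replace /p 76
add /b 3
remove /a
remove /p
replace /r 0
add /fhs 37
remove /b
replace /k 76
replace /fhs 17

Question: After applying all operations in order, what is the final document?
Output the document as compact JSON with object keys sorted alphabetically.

Answer: {"fhs":17,"k":76,"r":0}

Derivation:
After op 1 (replace /p 42): {"a":31,"k":10,"p":42,"r":49}
After op 2 (add /q 76): {"a":31,"k":10,"p":42,"q":76,"r":49}
After op 3 (replace /q 56): {"a":31,"k":10,"p":42,"q":56,"r":49}
After op 4 (remove /q): {"a":31,"k":10,"p":42,"r":49}
After op 5 (replace /p 76): {"a":31,"k":10,"p":76,"r":49}
After op 6 (add /b 3): {"a":31,"b":3,"k":10,"p":76,"r":49}
After op 7 (remove /a): {"b":3,"k":10,"p":76,"r":49}
After op 8 (remove /p): {"b":3,"k":10,"r":49}
After op 9 (replace /r 0): {"b":3,"k":10,"r":0}
After op 10 (add /fhs 37): {"b":3,"fhs":37,"k":10,"r":0}
After op 11 (remove /b): {"fhs":37,"k":10,"r":0}
After op 12 (replace /k 76): {"fhs":37,"k":76,"r":0}
After op 13 (replace /fhs 17): {"fhs":17,"k":76,"r":0}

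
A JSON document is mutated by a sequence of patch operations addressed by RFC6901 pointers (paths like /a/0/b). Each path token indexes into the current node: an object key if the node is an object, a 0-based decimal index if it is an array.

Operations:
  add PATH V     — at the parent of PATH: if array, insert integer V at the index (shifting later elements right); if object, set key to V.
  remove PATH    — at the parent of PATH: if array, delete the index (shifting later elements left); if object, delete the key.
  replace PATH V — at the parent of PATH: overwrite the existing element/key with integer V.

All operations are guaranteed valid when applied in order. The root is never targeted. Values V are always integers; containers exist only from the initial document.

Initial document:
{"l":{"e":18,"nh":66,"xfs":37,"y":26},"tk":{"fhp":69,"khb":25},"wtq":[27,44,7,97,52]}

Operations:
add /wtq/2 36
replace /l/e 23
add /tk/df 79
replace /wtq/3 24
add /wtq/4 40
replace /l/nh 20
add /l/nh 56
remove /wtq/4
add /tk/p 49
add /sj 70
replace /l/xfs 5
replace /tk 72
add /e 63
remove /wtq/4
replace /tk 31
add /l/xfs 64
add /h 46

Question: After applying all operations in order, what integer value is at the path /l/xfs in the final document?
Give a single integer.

After op 1 (add /wtq/2 36): {"l":{"e":18,"nh":66,"xfs":37,"y":26},"tk":{"fhp":69,"khb":25},"wtq":[27,44,36,7,97,52]}
After op 2 (replace /l/e 23): {"l":{"e":23,"nh":66,"xfs":37,"y":26},"tk":{"fhp":69,"khb":25},"wtq":[27,44,36,7,97,52]}
After op 3 (add /tk/df 79): {"l":{"e":23,"nh":66,"xfs":37,"y":26},"tk":{"df":79,"fhp":69,"khb":25},"wtq":[27,44,36,7,97,52]}
After op 4 (replace /wtq/3 24): {"l":{"e":23,"nh":66,"xfs":37,"y":26},"tk":{"df":79,"fhp":69,"khb":25},"wtq":[27,44,36,24,97,52]}
After op 5 (add /wtq/4 40): {"l":{"e":23,"nh":66,"xfs":37,"y":26},"tk":{"df":79,"fhp":69,"khb":25},"wtq":[27,44,36,24,40,97,52]}
After op 6 (replace /l/nh 20): {"l":{"e":23,"nh":20,"xfs":37,"y":26},"tk":{"df":79,"fhp":69,"khb":25},"wtq":[27,44,36,24,40,97,52]}
After op 7 (add /l/nh 56): {"l":{"e":23,"nh":56,"xfs":37,"y":26},"tk":{"df":79,"fhp":69,"khb":25},"wtq":[27,44,36,24,40,97,52]}
After op 8 (remove /wtq/4): {"l":{"e":23,"nh":56,"xfs":37,"y":26},"tk":{"df":79,"fhp":69,"khb":25},"wtq":[27,44,36,24,97,52]}
After op 9 (add /tk/p 49): {"l":{"e":23,"nh":56,"xfs":37,"y":26},"tk":{"df":79,"fhp":69,"khb":25,"p":49},"wtq":[27,44,36,24,97,52]}
After op 10 (add /sj 70): {"l":{"e":23,"nh":56,"xfs":37,"y":26},"sj":70,"tk":{"df":79,"fhp":69,"khb":25,"p":49},"wtq":[27,44,36,24,97,52]}
After op 11 (replace /l/xfs 5): {"l":{"e":23,"nh":56,"xfs":5,"y":26},"sj":70,"tk":{"df":79,"fhp":69,"khb":25,"p":49},"wtq":[27,44,36,24,97,52]}
After op 12 (replace /tk 72): {"l":{"e":23,"nh":56,"xfs":5,"y":26},"sj":70,"tk":72,"wtq":[27,44,36,24,97,52]}
After op 13 (add /e 63): {"e":63,"l":{"e":23,"nh":56,"xfs":5,"y":26},"sj":70,"tk":72,"wtq":[27,44,36,24,97,52]}
After op 14 (remove /wtq/4): {"e":63,"l":{"e":23,"nh":56,"xfs":5,"y":26},"sj":70,"tk":72,"wtq":[27,44,36,24,52]}
After op 15 (replace /tk 31): {"e":63,"l":{"e":23,"nh":56,"xfs":5,"y":26},"sj":70,"tk":31,"wtq":[27,44,36,24,52]}
After op 16 (add /l/xfs 64): {"e":63,"l":{"e":23,"nh":56,"xfs":64,"y":26},"sj":70,"tk":31,"wtq":[27,44,36,24,52]}
After op 17 (add /h 46): {"e":63,"h":46,"l":{"e":23,"nh":56,"xfs":64,"y":26},"sj":70,"tk":31,"wtq":[27,44,36,24,52]}
Value at /l/xfs: 64

Answer: 64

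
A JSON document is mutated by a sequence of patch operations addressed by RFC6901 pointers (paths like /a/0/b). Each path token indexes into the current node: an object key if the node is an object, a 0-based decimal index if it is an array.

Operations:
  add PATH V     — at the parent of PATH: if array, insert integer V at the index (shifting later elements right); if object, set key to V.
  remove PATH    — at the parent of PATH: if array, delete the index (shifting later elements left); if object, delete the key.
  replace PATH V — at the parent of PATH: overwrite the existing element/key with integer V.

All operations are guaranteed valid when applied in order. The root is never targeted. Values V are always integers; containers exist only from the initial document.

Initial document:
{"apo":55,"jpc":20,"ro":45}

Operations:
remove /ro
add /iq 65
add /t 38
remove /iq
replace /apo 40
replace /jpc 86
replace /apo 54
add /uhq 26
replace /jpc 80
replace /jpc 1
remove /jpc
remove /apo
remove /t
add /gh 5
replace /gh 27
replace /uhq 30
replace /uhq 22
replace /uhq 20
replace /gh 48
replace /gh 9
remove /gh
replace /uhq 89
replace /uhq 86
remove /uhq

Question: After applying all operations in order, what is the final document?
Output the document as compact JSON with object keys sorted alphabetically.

After op 1 (remove /ro): {"apo":55,"jpc":20}
After op 2 (add /iq 65): {"apo":55,"iq":65,"jpc":20}
After op 3 (add /t 38): {"apo":55,"iq":65,"jpc":20,"t":38}
After op 4 (remove /iq): {"apo":55,"jpc":20,"t":38}
After op 5 (replace /apo 40): {"apo":40,"jpc":20,"t":38}
After op 6 (replace /jpc 86): {"apo":40,"jpc":86,"t":38}
After op 7 (replace /apo 54): {"apo":54,"jpc":86,"t":38}
After op 8 (add /uhq 26): {"apo":54,"jpc":86,"t":38,"uhq":26}
After op 9 (replace /jpc 80): {"apo":54,"jpc":80,"t":38,"uhq":26}
After op 10 (replace /jpc 1): {"apo":54,"jpc":1,"t":38,"uhq":26}
After op 11 (remove /jpc): {"apo":54,"t":38,"uhq":26}
After op 12 (remove /apo): {"t":38,"uhq":26}
After op 13 (remove /t): {"uhq":26}
After op 14 (add /gh 5): {"gh":5,"uhq":26}
After op 15 (replace /gh 27): {"gh":27,"uhq":26}
After op 16 (replace /uhq 30): {"gh":27,"uhq":30}
After op 17 (replace /uhq 22): {"gh":27,"uhq":22}
After op 18 (replace /uhq 20): {"gh":27,"uhq":20}
After op 19 (replace /gh 48): {"gh":48,"uhq":20}
After op 20 (replace /gh 9): {"gh":9,"uhq":20}
After op 21 (remove /gh): {"uhq":20}
After op 22 (replace /uhq 89): {"uhq":89}
After op 23 (replace /uhq 86): {"uhq":86}
After op 24 (remove /uhq): {}

Answer: {}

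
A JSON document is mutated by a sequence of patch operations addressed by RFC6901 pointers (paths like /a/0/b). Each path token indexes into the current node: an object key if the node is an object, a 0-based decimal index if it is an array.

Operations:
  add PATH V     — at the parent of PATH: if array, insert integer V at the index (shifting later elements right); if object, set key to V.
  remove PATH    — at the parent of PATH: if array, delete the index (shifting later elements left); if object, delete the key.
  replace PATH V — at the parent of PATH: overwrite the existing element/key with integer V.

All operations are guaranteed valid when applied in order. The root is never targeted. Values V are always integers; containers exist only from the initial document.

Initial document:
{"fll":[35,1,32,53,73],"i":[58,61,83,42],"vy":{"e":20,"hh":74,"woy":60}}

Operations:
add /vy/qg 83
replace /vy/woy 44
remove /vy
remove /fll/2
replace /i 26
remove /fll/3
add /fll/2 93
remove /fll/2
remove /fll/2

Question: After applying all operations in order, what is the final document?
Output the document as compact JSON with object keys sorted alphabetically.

After op 1 (add /vy/qg 83): {"fll":[35,1,32,53,73],"i":[58,61,83,42],"vy":{"e":20,"hh":74,"qg":83,"woy":60}}
After op 2 (replace /vy/woy 44): {"fll":[35,1,32,53,73],"i":[58,61,83,42],"vy":{"e":20,"hh":74,"qg":83,"woy":44}}
After op 3 (remove /vy): {"fll":[35,1,32,53,73],"i":[58,61,83,42]}
After op 4 (remove /fll/2): {"fll":[35,1,53,73],"i":[58,61,83,42]}
After op 5 (replace /i 26): {"fll":[35,1,53,73],"i":26}
After op 6 (remove /fll/3): {"fll":[35,1,53],"i":26}
After op 7 (add /fll/2 93): {"fll":[35,1,93,53],"i":26}
After op 8 (remove /fll/2): {"fll":[35,1,53],"i":26}
After op 9 (remove /fll/2): {"fll":[35,1],"i":26}

Answer: {"fll":[35,1],"i":26}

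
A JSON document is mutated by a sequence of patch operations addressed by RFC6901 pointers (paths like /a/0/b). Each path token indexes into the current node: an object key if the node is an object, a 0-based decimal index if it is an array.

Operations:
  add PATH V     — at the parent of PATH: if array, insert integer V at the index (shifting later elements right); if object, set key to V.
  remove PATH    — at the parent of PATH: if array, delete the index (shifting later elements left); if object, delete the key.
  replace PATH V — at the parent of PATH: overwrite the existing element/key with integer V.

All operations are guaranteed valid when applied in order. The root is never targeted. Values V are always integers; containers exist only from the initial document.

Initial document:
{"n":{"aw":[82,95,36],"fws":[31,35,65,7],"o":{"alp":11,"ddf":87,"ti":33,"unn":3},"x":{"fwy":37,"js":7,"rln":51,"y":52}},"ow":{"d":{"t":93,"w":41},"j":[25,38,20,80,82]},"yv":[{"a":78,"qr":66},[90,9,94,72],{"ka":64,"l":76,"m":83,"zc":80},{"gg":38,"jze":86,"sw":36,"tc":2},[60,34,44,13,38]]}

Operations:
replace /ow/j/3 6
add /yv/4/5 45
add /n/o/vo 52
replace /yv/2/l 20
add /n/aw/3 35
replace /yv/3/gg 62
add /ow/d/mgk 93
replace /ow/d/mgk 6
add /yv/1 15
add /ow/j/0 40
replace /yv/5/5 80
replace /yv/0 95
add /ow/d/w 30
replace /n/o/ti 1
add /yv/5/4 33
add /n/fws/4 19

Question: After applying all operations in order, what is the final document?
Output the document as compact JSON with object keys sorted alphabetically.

Answer: {"n":{"aw":[82,95,36,35],"fws":[31,35,65,7,19],"o":{"alp":11,"ddf":87,"ti":1,"unn":3,"vo":52},"x":{"fwy":37,"js":7,"rln":51,"y":52}},"ow":{"d":{"mgk":6,"t":93,"w":30},"j":[40,25,38,20,6,82]},"yv":[95,15,[90,9,94,72],{"ka":64,"l":20,"m":83,"zc":80},{"gg":62,"jze":86,"sw":36,"tc":2},[60,34,44,13,33,38,80]]}

Derivation:
After op 1 (replace /ow/j/3 6): {"n":{"aw":[82,95,36],"fws":[31,35,65,7],"o":{"alp":11,"ddf":87,"ti":33,"unn":3},"x":{"fwy":37,"js":7,"rln":51,"y":52}},"ow":{"d":{"t":93,"w":41},"j":[25,38,20,6,82]},"yv":[{"a":78,"qr":66},[90,9,94,72],{"ka":64,"l":76,"m":83,"zc":80},{"gg":38,"jze":86,"sw":36,"tc":2},[60,34,44,13,38]]}
After op 2 (add /yv/4/5 45): {"n":{"aw":[82,95,36],"fws":[31,35,65,7],"o":{"alp":11,"ddf":87,"ti":33,"unn":3},"x":{"fwy":37,"js":7,"rln":51,"y":52}},"ow":{"d":{"t":93,"w":41},"j":[25,38,20,6,82]},"yv":[{"a":78,"qr":66},[90,9,94,72],{"ka":64,"l":76,"m":83,"zc":80},{"gg":38,"jze":86,"sw":36,"tc":2},[60,34,44,13,38,45]]}
After op 3 (add /n/o/vo 52): {"n":{"aw":[82,95,36],"fws":[31,35,65,7],"o":{"alp":11,"ddf":87,"ti":33,"unn":3,"vo":52},"x":{"fwy":37,"js":7,"rln":51,"y":52}},"ow":{"d":{"t":93,"w":41},"j":[25,38,20,6,82]},"yv":[{"a":78,"qr":66},[90,9,94,72],{"ka":64,"l":76,"m":83,"zc":80},{"gg":38,"jze":86,"sw":36,"tc":2},[60,34,44,13,38,45]]}
After op 4 (replace /yv/2/l 20): {"n":{"aw":[82,95,36],"fws":[31,35,65,7],"o":{"alp":11,"ddf":87,"ti":33,"unn":3,"vo":52},"x":{"fwy":37,"js":7,"rln":51,"y":52}},"ow":{"d":{"t":93,"w":41},"j":[25,38,20,6,82]},"yv":[{"a":78,"qr":66},[90,9,94,72],{"ka":64,"l":20,"m":83,"zc":80},{"gg":38,"jze":86,"sw":36,"tc":2},[60,34,44,13,38,45]]}
After op 5 (add /n/aw/3 35): {"n":{"aw":[82,95,36,35],"fws":[31,35,65,7],"o":{"alp":11,"ddf":87,"ti":33,"unn":3,"vo":52},"x":{"fwy":37,"js":7,"rln":51,"y":52}},"ow":{"d":{"t":93,"w":41},"j":[25,38,20,6,82]},"yv":[{"a":78,"qr":66},[90,9,94,72],{"ka":64,"l":20,"m":83,"zc":80},{"gg":38,"jze":86,"sw":36,"tc":2},[60,34,44,13,38,45]]}
After op 6 (replace /yv/3/gg 62): {"n":{"aw":[82,95,36,35],"fws":[31,35,65,7],"o":{"alp":11,"ddf":87,"ti":33,"unn":3,"vo":52},"x":{"fwy":37,"js":7,"rln":51,"y":52}},"ow":{"d":{"t":93,"w":41},"j":[25,38,20,6,82]},"yv":[{"a":78,"qr":66},[90,9,94,72],{"ka":64,"l":20,"m":83,"zc":80},{"gg":62,"jze":86,"sw":36,"tc":2},[60,34,44,13,38,45]]}
After op 7 (add /ow/d/mgk 93): {"n":{"aw":[82,95,36,35],"fws":[31,35,65,7],"o":{"alp":11,"ddf":87,"ti":33,"unn":3,"vo":52},"x":{"fwy":37,"js":7,"rln":51,"y":52}},"ow":{"d":{"mgk":93,"t":93,"w":41},"j":[25,38,20,6,82]},"yv":[{"a":78,"qr":66},[90,9,94,72],{"ka":64,"l":20,"m":83,"zc":80},{"gg":62,"jze":86,"sw":36,"tc":2},[60,34,44,13,38,45]]}
After op 8 (replace /ow/d/mgk 6): {"n":{"aw":[82,95,36,35],"fws":[31,35,65,7],"o":{"alp":11,"ddf":87,"ti":33,"unn":3,"vo":52},"x":{"fwy":37,"js":7,"rln":51,"y":52}},"ow":{"d":{"mgk":6,"t":93,"w":41},"j":[25,38,20,6,82]},"yv":[{"a":78,"qr":66},[90,9,94,72],{"ka":64,"l":20,"m":83,"zc":80},{"gg":62,"jze":86,"sw":36,"tc":2},[60,34,44,13,38,45]]}
After op 9 (add /yv/1 15): {"n":{"aw":[82,95,36,35],"fws":[31,35,65,7],"o":{"alp":11,"ddf":87,"ti":33,"unn":3,"vo":52},"x":{"fwy":37,"js":7,"rln":51,"y":52}},"ow":{"d":{"mgk":6,"t":93,"w":41},"j":[25,38,20,6,82]},"yv":[{"a":78,"qr":66},15,[90,9,94,72],{"ka":64,"l":20,"m":83,"zc":80},{"gg":62,"jze":86,"sw":36,"tc":2},[60,34,44,13,38,45]]}
After op 10 (add /ow/j/0 40): {"n":{"aw":[82,95,36,35],"fws":[31,35,65,7],"o":{"alp":11,"ddf":87,"ti":33,"unn":3,"vo":52},"x":{"fwy":37,"js":7,"rln":51,"y":52}},"ow":{"d":{"mgk":6,"t":93,"w":41},"j":[40,25,38,20,6,82]},"yv":[{"a":78,"qr":66},15,[90,9,94,72],{"ka":64,"l":20,"m":83,"zc":80},{"gg":62,"jze":86,"sw":36,"tc":2},[60,34,44,13,38,45]]}
After op 11 (replace /yv/5/5 80): {"n":{"aw":[82,95,36,35],"fws":[31,35,65,7],"o":{"alp":11,"ddf":87,"ti":33,"unn":3,"vo":52},"x":{"fwy":37,"js":7,"rln":51,"y":52}},"ow":{"d":{"mgk":6,"t":93,"w":41},"j":[40,25,38,20,6,82]},"yv":[{"a":78,"qr":66},15,[90,9,94,72],{"ka":64,"l":20,"m":83,"zc":80},{"gg":62,"jze":86,"sw":36,"tc":2},[60,34,44,13,38,80]]}
After op 12 (replace /yv/0 95): {"n":{"aw":[82,95,36,35],"fws":[31,35,65,7],"o":{"alp":11,"ddf":87,"ti":33,"unn":3,"vo":52},"x":{"fwy":37,"js":7,"rln":51,"y":52}},"ow":{"d":{"mgk":6,"t":93,"w":41},"j":[40,25,38,20,6,82]},"yv":[95,15,[90,9,94,72],{"ka":64,"l":20,"m":83,"zc":80},{"gg":62,"jze":86,"sw":36,"tc":2},[60,34,44,13,38,80]]}
After op 13 (add /ow/d/w 30): {"n":{"aw":[82,95,36,35],"fws":[31,35,65,7],"o":{"alp":11,"ddf":87,"ti":33,"unn":3,"vo":52},"x":{"fwy":37,"js":7,"rln":51,"y":52}},"ow":{"d":{"mgk":6,"t":93,"w":30},"j":[40,25,38,20,6,82]},"yv":[95,15,[90,9,94,72],{"ka":64,"l":20,"m":83,"zc":80},{"gg":62,"jze":86,"sw":36,"tc":2},[60,34,44,13,38,80]]}
After op 14 (replace /n/o/ti 1): {"n":{"aw":[82,95,36,35],"fws":[31,35,65,7],"o":{"alp":11,"ddf":87,"ti":1,"unn":3,"vo":52},"x":{"fwy":37,"js":7,"rln":51,"y":52}},"ow":{"d":{"mgk":6,"t":93,"w":30},"j":[40,25,38,20,6,82]},"yv":[95,15,[90,9,94,72],{"ka":64,"l":20,"m":83,"zc":80},{"gg":62,"jze":86,"sw":36,"tc":2},[60,34,44,13,38,80]]}
After op 15 (add /yv/5/4 33): {"n":{"aw":[82,95,36,35],"fws":[31,35,65,7],"o":{"alp":11,"ddf":87,"ti":1,"unn":3,"vo":52},"x":{"fwy":37,"js":7,"rln":51,"y":52}},"ow":{"d":{"mgk":6,"t":93,"w":30},"j":[40,25,38,20,6,82]},"yv":[95,15,[90,9,94,72],{"ka":64,"l":20,"m":83,"zc":80},{"gg":62,"jze":86,"sw":36,"tc":2},[60,34,44,13,33,38,80]]}
After op 16 (add /n/fws/4 19): {"n":{"aw":[82,95,36,35],"fws":[31,35,65,7,19],"o":{"alp":11,"ddf":87,"ti":1,"unn":3,"vo":52},"x":{"fwy":37,"js":7,"rln":51,"y":52}},"ow":{"d":{"mgk":6,"t":93,"w":30},"j":[40,25,38,20,6,82]},"yv":[95,15,[90,9,94,72],{"ka":64,"l":20,"m":83,"zc":80},{"gg":62,"jze":86,"sw":36,"tc":2},[60,34,44,13,33,38,80]]}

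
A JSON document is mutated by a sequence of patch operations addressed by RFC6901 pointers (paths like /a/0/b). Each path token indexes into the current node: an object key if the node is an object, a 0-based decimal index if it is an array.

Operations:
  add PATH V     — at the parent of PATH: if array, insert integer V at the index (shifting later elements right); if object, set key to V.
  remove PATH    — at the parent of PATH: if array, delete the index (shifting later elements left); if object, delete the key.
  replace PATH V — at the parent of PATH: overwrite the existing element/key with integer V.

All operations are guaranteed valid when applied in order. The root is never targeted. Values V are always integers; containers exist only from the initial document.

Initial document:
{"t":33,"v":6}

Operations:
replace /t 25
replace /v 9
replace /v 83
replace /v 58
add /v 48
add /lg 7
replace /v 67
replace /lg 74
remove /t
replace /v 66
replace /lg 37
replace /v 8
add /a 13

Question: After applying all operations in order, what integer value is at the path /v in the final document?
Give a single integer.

After op 1 (replace /t 25): {"t":25,"v":6}
After op 2 (replace /v 9): {"t":25,"v":9}
After op 3 (replace /v 83): {"t":25,"v":83}
After op 4 (replace /v 58): {"t":25,"v":58}
After op 5 (add /v 48): {"t":25,"v":48}
After op 6 (add /lg 7): {"lg":7,"t":25,"v":48}
After op 7 (replace /v 67): {"lg":7,"t":25,"v":67}
After op 8 (replace /lg 74): {"lg":74,"t":25,"v":67}
After op 9 (remove /t): {"lg":74,"v":67}
After op 10 (replace /v 66): {"lg":74,"v":66}
After op 11 (replace /lg 37): {"lg":37,"v":66}
After op 12 (replace /v 8): {"lg":37,"v":8}
After op 13 (add /a 13): {"a":13,"lg":37,"v":8}
Value at /v: 8

Answer: 8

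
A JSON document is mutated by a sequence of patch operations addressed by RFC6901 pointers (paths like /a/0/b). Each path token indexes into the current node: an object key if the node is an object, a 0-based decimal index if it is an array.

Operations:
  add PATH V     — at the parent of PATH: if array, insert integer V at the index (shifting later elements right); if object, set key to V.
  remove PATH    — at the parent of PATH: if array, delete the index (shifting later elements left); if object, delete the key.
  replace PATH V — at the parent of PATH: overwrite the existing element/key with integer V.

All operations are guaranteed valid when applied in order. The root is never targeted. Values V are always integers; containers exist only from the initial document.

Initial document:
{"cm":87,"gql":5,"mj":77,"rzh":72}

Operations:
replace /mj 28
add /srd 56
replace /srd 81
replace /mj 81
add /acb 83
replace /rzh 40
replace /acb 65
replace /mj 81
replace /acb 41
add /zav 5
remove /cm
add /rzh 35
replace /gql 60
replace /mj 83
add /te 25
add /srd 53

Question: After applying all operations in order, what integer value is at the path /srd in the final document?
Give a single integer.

Answer: 53

Derivation:
After op 1 (replace /mj 28): {"cm":87,"gql":5,"mj":28,"rzh":72}
After op 2 (add /srd 56): {"cm":87,"gql":5,"mj":28,"rzh":72,"srd":56}
After op 3 (replace /srd 81): {"cm":87,"gql":5,"mj":28,"rzh":72,"srd":81}
After op 4 (replace /mj 81): {"cm":87,"gql":5,"mj":81,"rzh":72,"srd":81}
After op 5 (add /acb 83): {"acb":83,"cm":87,"gql":5,"mj":81,"rzh":72,"srd":81}
After op 6 (replace /rzh 40): {"acb":83,"cm":87,"gql":5,"mj":81,"rzh":40,"srd":81}
After op 7 (replace /acb 65): {"acb":65,"cm":87,"gql":5,"mj":81,"rzh":40,"srd":81}
After op 8 (replace /mj 81): {"acb":65,"cm":87,"gql":5,"mj":81,"rzh":40,"srd":81}
After op 9 (replace /acb 41): {"acb":41,"cm":87,"gql":5,"mj":81,"rzh":40,"srd":81}
After op 10 (add /zav 5): {"acb":41,"cm":87,"gql":5,"mj":81,"rzh":40,"srd":81,"zav":5}
After op 11 (remove /cm): {"acb":41,"gql":5,"mj":81,"rzh":40,"srd":81,"zav":5}
After op 12 (add /rzh 35): {"acb":41,"gql":5,"mj":81,"rzh":35,"srd":81,"zav":5}
After op 13 (replace /gql 60): {"acb":41,"gql":60,"mj":81,"rzh":35,"srd":81,"zav":5}
After op 14 (replace /mj 83): {"acb":41,"gql":60,"mj":83,"rzh":35,"srd":81,"zav":5}
After op 15 (add /te 25): {"acb":41,"gql":60,"mj":83,"rzh":35,"srd":81,"te":25,"zav":5}
After op 16 (add /srd 53): {"acb":41,"gql":60,"mj":83,"rzh":35,"srd":53,"te":25,"zav":5}
Value at /srd: 53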